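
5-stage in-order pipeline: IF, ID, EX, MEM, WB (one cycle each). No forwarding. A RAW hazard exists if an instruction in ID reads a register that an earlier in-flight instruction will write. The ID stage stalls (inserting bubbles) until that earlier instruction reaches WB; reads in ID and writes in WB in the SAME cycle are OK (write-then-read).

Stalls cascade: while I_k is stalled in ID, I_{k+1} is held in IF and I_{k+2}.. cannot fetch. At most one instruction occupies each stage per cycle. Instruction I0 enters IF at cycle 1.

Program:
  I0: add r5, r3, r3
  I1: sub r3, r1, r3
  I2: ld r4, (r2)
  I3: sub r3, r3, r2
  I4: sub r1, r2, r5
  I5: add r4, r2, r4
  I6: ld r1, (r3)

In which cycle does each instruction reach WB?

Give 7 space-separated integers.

I0 add r5 <- r3,r3: IF@1 ID@2 stall=0 (-) EX@3 MEM@4 WB@5
I1 sub r3 <- r1,r3: IF@2 ID@3 stall=0 (-) EX@4 MEM@5 WB@6
I2 ld r4 <- r2: IF@3 ID@4 stall=0 (-) EX@5 MEM@6 WB@7
I3 sub r3 <- r3,r2: IF@4 ID@5 stall=1 (RAW on I1.r3 (WB@6)) EX@7 MEM@8 WB@9
I4 sub r1 <- r2,r5: IF@5 ID@7 stall=0 (-) EX@8 MEM@9 WB@10
I5 add r4 <- r2,r4: IF@7 ID@8 stall=0 (-) EX@9 MEM@10 WB@11
I6 ld r1 <- r3: IF@8 ID@9 stall=0 (-) EX@10 MEM@11 WB@12

Answer: 5 6 7 9 10 11 12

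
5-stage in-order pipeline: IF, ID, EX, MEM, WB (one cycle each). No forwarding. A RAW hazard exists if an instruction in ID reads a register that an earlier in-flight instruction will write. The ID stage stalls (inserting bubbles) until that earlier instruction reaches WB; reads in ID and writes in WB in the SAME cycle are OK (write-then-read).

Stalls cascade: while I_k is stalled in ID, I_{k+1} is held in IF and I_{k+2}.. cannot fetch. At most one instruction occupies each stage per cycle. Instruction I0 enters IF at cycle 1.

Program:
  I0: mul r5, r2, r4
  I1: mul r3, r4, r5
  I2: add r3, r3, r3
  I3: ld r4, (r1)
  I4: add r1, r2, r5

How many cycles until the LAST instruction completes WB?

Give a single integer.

I0 mul r5 <- r2,r4: IF@1 ID@2 stall=0 (-) EX@3 MEM@4 WB@5
I1 mul r3 <- r4,r5: IF@2 ID@3 stall=2 (RAW on I0.r5 (WB@5)) EX@6 MEM@7 WB@8
I2 add r3 <- r3,r3: IF@3 ID@6 stall=2 (RAW on I1.r3 (WB@8)) EX@9 MEM@10 WB@11
I3 ld r4 <- r1: IF@6 ID@9 stall=0 (-) EX@10 MEM@11 WB@12
I4 add r1 <- r2,r5: IF@9 ID@10 stall=0 (-) EX@11 MEM@12 WB@13

Answer: 13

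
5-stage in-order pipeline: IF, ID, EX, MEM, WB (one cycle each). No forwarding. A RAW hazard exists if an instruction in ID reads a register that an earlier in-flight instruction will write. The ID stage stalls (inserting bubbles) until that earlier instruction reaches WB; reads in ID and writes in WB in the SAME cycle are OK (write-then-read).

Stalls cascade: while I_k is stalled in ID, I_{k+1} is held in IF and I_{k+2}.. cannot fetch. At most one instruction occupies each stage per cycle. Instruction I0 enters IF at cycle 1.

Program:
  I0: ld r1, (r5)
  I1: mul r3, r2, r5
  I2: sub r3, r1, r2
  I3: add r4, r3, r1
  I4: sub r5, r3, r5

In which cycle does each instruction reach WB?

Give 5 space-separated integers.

Answer: 5 6 8 11 12

Derivation:
I0 ld r1 <- r5: IF@1 ID@2 stall=0 (-) EX@3 MEM@4 WB@5
I1 mul r3 <- r2,r5: IF@2 ID@3 stall=0 (-) EX@4 MEM@5 WB@6
I2 sub r3 <- r1,r2: IF@3 ID@4 stall=1 (RAW on I0.r1 (WB@5)) EX@6 MEM@7 WB@8
I3 add r4 <- r3,r1: IF@4 ID@6 stall=2 (RAW on I2.r3 (WB@8)) EX@9 MEM@10 WB@11
I4 sub r5 <- r3,r5: IF@6 ID@9 stall=0 (-) EX@10 MEM@11 WB@12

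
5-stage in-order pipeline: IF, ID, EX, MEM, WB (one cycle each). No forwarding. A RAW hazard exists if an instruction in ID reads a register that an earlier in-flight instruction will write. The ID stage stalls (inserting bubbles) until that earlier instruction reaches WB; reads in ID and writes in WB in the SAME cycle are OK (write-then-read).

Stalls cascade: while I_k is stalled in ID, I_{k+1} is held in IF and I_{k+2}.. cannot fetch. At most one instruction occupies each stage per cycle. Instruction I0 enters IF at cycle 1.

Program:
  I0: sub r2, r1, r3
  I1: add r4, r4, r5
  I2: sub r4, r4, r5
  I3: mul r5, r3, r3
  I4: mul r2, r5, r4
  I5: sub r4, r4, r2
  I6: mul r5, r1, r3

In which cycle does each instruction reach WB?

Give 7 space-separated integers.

I0 sub r2 <- r1,r3: IF@1 ID@2 stall=0 (-) EX@3 MEM@4 WB@5
I1 add r4 <- r4,r5: IF@2 ID@3 stall=0 (-) EX@4 MEM@5 WB@6
I2 sub r4 <- r4,r5: IF@3 ID@4 stall=2 (RAW on I1.r4 (WB@6)) EX@7 MEM@8 WB@9
I3 mul r5 <- r3,r3: IF@4 ID@7 stall=0 (-) EX@8 MEM@9 WB@10
I4 mul r2 <- r5,r4: IF@7 ID@8 stall=2 (RAW on I3.r5 (WB@10)) EX@11 MEM@12 WB@13
I5 sub r4 <- r4,r2: IF@8 ID@11 stall=2 (RAW on I4.r2 (WB@13)) EX@14 MEM@15 WB@16
I6 mul r5 <- r1,r3: IF@11 ID@14 stall=0 (-) EX@15 MEM@16 WB@17

Answer: 5 6 9 10 13 16 17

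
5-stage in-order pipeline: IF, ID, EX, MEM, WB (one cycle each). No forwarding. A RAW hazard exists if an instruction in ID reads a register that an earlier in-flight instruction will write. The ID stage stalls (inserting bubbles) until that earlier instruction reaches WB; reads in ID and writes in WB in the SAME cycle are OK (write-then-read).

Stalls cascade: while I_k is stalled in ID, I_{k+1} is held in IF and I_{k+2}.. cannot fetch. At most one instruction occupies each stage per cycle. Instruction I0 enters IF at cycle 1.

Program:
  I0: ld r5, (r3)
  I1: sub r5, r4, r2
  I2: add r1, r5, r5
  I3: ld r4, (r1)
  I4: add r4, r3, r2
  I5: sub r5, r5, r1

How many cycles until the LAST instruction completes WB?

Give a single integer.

I0 ld r5 <- r3: IF@1 ID@2 stall=0 (-) EX@3 MEM@4 WB@5
I1 sub r5 <- r4,r2: IF@2 ID@3 stall=0 (-) EX@4 MEM@5 WB@6
I2 add r1 <- r5,r5: IF@3 ID@4 stall=2 (RAW on I1.r5 (WB@6)) EX@7 MEM@8 WB@9
I3 ld r4 <- r1: IF@4 ID@7 stall=2 (RAW on I2.r1 (WB@9)) EX@10 MEM@11 WB@12
I4 add r4 <- r3,r2: IF@7 ID@10 stall=0 (-) EX@11 MEM@12 WB@13
I5 sub r5 <- r5,r1: IF@10 ID@11 stall=0 (-) EX@12 MEM@13 WB@14

Answer: 14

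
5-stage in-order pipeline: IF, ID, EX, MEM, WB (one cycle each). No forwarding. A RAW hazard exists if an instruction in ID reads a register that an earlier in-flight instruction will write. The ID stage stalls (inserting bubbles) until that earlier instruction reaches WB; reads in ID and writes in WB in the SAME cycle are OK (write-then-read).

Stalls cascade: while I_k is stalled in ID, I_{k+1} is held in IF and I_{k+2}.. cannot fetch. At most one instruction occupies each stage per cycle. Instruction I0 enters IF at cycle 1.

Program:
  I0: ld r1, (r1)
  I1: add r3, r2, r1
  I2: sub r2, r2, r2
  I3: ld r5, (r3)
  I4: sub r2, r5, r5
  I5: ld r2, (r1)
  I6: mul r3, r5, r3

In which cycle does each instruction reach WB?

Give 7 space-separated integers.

I0 ld r1 <- r1: IF@1 ID@2 stall=0 (-) EX@3 MEM@4 WB@5
I1 add r3 <- r2,r1: IF@2 ID@3 stall=2 (RAW on I0.r1 (WB@5)) EX@6 MEM@7 WB@8
I2 sub r2 <- r2,r2: IF@3 ID@6 stall=0 (-) EX@7 MEM@8 WB@9
I3 ld r5 <- r3: IF@6 ID@7 stall=1 (RAW on I1.r3 (WB@8)) EX@9 MEM@10 WB@11
I4 sub r2 <- r5,r5: IF@7 ID@9 stall=2 (RAW on I3.r5 (WB@11)) EX@12 MEM@13 WB@14
I5 ld r2 <- r1: IF@9 ID@12 stall=0 (-) EX@13 MEM@14 WB@15
I6 mul r3 <- r5,r3: IF@12 ID@13 stall=0 (-) EX@14 MEM@15 WB@16

Answer: 5 8 9 11 14 15 16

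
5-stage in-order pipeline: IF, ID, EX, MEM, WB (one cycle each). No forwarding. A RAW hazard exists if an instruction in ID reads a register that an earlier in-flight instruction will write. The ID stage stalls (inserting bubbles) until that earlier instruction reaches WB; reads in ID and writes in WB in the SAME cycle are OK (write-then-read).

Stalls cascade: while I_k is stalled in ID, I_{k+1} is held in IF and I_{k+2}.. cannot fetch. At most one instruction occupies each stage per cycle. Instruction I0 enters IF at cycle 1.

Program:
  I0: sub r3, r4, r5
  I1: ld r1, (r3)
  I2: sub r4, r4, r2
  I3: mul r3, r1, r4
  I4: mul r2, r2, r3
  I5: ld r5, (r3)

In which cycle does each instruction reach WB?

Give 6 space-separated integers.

Answer: 5 8 9 12 15 16

Derivation:
I0 sub r3 <- r4,r5: IF@1 ID@2 stall=0 (-) EX@3 MEM@4 WB@5
I1 ld r1 <- r3: IF@2 ID@3 stall=2 (RAW on I0.r3 (WB@5)) EX@6 MEM@7 WB@8
I2 sub r4 <- r4,r2: IF@3 ID@6 stall=0 (-) EX@7 MEM@8 WB@9
I3 mul r3 <- r1,r4: IF@6 ID@7 stall=2 (RAW on I2.r4 (WB@9)) EX@10 MEM@11 WB@12
I4 mul r2 <- r2,r3: IF@7 ID@10 stall=2 (RAW on I3.r3 (WB@12)) EX@13 MEM@14 WB@15
I5 ld r5 <- r3: IF@10 ID@13 stall=0 (-) EX@14 MEM@15 WB@16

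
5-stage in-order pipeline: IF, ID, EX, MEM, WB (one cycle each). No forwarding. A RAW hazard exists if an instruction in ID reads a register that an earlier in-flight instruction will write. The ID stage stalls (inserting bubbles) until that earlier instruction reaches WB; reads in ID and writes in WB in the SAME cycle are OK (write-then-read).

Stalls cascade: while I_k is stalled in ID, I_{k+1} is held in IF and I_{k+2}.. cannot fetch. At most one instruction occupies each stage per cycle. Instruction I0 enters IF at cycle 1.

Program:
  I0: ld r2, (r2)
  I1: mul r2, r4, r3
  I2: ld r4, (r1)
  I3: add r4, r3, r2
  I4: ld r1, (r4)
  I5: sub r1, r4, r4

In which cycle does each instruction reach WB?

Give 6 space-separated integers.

Answer: 5 6 7 9 12 13

Derivation:
I0 ld r2 <- r2: IF@1 ID@2 stall=0 (-) EX@3 MEM@4 WB@5
I1 mul r2 <- r4,r3: IF@2 ID@3 stall=0 (-) EX@4 MEM@5 WB@6
I2 ld r4 <- r1: IF@3 ID@4 stall=0 (-) EX@5 MEM@6 WB@7
I3 add r4 <- r3,r2: IF@4 ID@5 stall=1 (RAW on I1.r2 (WB@6)) EX@7 MEM@8 WB@9
I4 ld r1 <- r4: IF@5 ID@7 stall=2 (RAW on I3.r4 (WB@9)) EX@10 MEM@11 WB@12
I5 sub r1 <- r4,r4: IF@7 ID@10 stall=0 (-) EX@11 MEM@12 WB@13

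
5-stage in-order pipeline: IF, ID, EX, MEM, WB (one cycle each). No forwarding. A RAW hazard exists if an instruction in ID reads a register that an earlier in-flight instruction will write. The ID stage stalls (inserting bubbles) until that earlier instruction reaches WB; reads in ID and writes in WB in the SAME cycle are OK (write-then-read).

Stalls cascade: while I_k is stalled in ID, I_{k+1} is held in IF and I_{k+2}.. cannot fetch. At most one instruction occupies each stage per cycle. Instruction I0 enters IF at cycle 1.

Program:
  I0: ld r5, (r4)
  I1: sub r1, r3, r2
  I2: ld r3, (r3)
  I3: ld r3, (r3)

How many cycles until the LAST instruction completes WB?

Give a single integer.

Answer: 10

Derivation:
I0 ld r5 <- r4: IF@1 ID@2 stall=0 (-) EX@3 MEM@4 WB@5
I1 sub r1 <- r3,r2: IF@2 ID@3 stall=0 (-) EX@4 MEM@5 WB@6
I2 ld r3 <- r3: IF@3 ID@4 stall=0 (-) EX@5 MEM@6 WB@7
I3 ld r3 <- r3: IF@4 ID@5 stall=2 (RAW on I2.r3 (WB@7)) EX@8 MEM@9 WB@10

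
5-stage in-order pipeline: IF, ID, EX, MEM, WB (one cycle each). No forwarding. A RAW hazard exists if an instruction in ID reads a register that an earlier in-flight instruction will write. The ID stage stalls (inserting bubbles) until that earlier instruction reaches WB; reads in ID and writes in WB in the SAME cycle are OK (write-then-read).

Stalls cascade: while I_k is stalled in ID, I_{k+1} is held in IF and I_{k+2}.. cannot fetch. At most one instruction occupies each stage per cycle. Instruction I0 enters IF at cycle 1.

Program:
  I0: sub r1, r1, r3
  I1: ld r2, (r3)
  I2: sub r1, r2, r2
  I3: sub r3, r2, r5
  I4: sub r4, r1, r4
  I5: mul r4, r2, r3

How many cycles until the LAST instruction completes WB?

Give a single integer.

I0 sub r1 <- r1,r3: IF@1 ID@2 stall=0 (-) EX@3 MEM@4 WB@5
I1 ld r2 <- r3: IF@2 ID@3 stall=0 (-) EX@4 MEM@5 WB@6
I2 sub r1 <- r2,r2: IF@3 ID@4 stall=2 (RAW on I1.r2 (WB@6)) EX@7 MEM@8 WB@9
I3 sub r3 <- r2,r5: IF@4 ID@7 stall=0 (-) EX@8 MEM@9 WB@10
I4 sub r4 <- r1,r4: IF@7 ID@8 stall=1 (RAW on I2.r1 (WB@9)) EX@10 MEM@11 WB@12
I5 mul r4 <- r2,r3: IF@8 ID@10 stall=0 (-) EX@11 MEM@12 WB@13

Answer: 13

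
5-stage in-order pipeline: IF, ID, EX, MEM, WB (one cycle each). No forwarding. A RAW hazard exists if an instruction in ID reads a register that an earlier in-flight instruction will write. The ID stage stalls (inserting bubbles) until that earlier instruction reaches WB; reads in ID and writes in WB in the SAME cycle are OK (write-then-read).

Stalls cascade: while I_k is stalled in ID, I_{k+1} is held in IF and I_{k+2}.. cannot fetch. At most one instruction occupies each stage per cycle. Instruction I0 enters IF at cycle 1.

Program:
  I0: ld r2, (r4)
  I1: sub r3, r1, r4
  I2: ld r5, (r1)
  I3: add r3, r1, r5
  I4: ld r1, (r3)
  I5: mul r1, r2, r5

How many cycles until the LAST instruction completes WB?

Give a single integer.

I0 ld r2 <- r4: IF@1 ID@2 stall=0 (-) EX@3 MEM@4 WB@5
I1 sub r3 <- r1,r4: IF@2 ID@3 stall=0 (-) EX@4 MEM@5 WB@6
I2 ld r5 <- r1: IF@3 ID@4 stall=0 (-) EX@5 MEM@6 WB@7
I3 add r3 <- r1,r5: IF@4 ID@5 stall=2 (RAW on I2.r5 (WB@7)) EX@8 MEM@9 WB@10
I4 ld r1 <- r3: IF@5 ID@8 stall=2 (RAW on I3.r3 (WB@10)) EX@11 MEM@12 WB@13
I5 mul r1 <- r2,r5: IF@8 ID@11 stall=0 (-) EX@12 MEM@13 WB@14

Answer: 14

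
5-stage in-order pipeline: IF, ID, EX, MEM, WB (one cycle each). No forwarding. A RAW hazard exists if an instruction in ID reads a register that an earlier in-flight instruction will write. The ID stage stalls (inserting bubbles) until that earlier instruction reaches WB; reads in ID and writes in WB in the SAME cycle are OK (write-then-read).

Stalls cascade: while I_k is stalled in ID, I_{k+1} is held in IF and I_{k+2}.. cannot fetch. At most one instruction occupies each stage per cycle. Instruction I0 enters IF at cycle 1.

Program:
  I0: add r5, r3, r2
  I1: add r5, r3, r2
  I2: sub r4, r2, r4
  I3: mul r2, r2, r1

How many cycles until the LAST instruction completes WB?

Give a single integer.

I0 add r5 <- r3,r2: IF@1 ID@2 stall=0 (-) EX@3 MEM@4 WB@5
I1 add r5 <- r3,r2: IF@2 ID@3 stall=0 (-) EX@4 MEM@5 WB@6
I2 sub r4 <- r2,r4: IF@3 ID@4 stall=0 (-) EX@5 MEM@6 WB@7
I3 mul r2 <- r2,r1: IF@4 ID@5 stall=0 (-) EX@6 MEM@7 WB@8

Answer: 8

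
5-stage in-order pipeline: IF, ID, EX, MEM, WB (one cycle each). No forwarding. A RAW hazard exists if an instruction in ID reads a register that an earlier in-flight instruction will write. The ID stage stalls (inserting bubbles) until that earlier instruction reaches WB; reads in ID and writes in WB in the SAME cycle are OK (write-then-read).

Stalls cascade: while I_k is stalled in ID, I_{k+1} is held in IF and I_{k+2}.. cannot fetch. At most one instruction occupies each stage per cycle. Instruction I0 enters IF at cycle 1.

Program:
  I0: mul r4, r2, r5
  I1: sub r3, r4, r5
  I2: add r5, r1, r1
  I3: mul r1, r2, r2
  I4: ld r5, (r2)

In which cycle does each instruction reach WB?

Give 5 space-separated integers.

Answer: 5 8 9 10 11

Derivation:
I0 mul r4 <- r2,r5: IF@1 ID@2 stall=0 (-) EX@3 MEM@4 WB@5
I1 sub r3 <- r4,r5: IF@2 ID@3 stall=2 (RAW on I0.r4 (WB@5)) EX@6 MEM@7 WB@8
I2 add r5 <- r1,r1: IF@3 ID@6 stall=0 (-) EX@7 MEM@8 WB@9
I3 mul r1 <- r2,r2: IF@6 ID@7 stall=0 (-) EX@8 MEM@9 WB@10
I4 ld r5 <- r2: IF@7 ID@8 stall=0 (-) EX@9 MEM@10 WB@11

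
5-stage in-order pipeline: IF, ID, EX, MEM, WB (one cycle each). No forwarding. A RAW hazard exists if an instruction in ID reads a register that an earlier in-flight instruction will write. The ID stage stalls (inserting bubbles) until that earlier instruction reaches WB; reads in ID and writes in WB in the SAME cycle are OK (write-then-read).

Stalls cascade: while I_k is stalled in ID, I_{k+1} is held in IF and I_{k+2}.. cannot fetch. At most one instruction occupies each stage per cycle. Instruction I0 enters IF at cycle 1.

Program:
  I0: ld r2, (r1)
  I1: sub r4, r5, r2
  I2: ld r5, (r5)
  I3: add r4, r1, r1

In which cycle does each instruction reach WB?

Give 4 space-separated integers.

Answer: 5 8 9 10

Derivation:
I0 ld r2 <- r1: IF@1 ID@2 stall=0 (-) EX@3 MEM@4 WB@5
I1 sub r4 <- r5,r2: IF@2 ID@3 stall=2 (RAW on I0.r2 (WB@5)) EX@6 MEM@7 WB@8
I2 ld r5 <- r5: IF@3 ID@6 stall=0 (-) EX@7 MEM@8 WB@9
I3 add r4 <- r1,r1: IF@6 ID@7 stall=0 (-) EX@8 MEM@9 WB@10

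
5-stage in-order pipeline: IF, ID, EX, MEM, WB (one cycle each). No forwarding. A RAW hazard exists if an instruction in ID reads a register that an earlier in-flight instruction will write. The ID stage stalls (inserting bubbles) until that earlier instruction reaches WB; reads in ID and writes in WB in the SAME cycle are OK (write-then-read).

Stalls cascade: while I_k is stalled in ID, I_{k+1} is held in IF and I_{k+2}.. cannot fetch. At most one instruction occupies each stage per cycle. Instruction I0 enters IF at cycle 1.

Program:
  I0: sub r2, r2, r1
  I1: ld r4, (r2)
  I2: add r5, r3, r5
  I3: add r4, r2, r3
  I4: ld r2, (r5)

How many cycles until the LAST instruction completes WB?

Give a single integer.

Answer: 12

Derivation:
I0 sub r2 <- r2,r1: IF@1 ID@2 stall=0 (-) EX@3 MEM@4 WB@5
I1 ld r4 <- r2: IF@2 ID@3 stall=2 (RAW on I0.r2 (WB@5)) EX@6 MEM@7 WB@8
I2 add r5 <- r3,r5: IF@3 ID@6 stall=0 (-) EX@7 MEM@8 WB@9
I3 add r4 <- r2,r3: IF@6 ID@7 stall=0 (-) EX@8 MEM@9 WB@10
I4 ld r2 <- r5: IF@7 ID@8 stall=1 (RAW on I2.r5 (WB@9)) EX@10 MEM@11 WB@12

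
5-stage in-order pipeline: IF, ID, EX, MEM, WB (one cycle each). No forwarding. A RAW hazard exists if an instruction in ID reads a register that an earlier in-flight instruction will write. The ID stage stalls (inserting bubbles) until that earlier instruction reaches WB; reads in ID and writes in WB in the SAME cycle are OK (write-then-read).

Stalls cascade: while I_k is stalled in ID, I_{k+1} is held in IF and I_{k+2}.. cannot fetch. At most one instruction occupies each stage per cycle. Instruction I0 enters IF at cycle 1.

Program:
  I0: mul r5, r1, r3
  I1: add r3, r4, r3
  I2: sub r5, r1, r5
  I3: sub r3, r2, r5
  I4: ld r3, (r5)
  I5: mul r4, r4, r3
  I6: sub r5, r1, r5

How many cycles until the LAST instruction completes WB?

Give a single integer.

I0 mul r5 <- r1,r3: IF@1 ID@2 stall=0 (-) EX@3 MEM@4 WB@5
I1 add r3 <- r4,r3: IF@2 ID@3 stall=0 (-) EX@4 MEM@5 WB@6
I2 sub r5 <- r1,r5: IF@3 ID@4 stall=1 (RAW on I0.r5 (WB@5)) EX@6 MEM@7 WB@8
I3 sub r3 <- r2,r5: IF@4 ID@6 stall=2 (RAW on I2.r5 (WB@8)) EX@9 MEM@10 WB@11
I4 ld r3 <- r5: IF@6 ID@9 stall=0 (-) EX@10 MEM@11 WB@12
I5 mul r4 <- r4,r3: IF@9 ID@10 stall=2 (RAW on I4.r3 (WB@12)) EX@13 MEM@14 WB@15
I6 sub r5 <- r1,r5: IF@10 ID@13 stall=0 (-) EX@14 MEM@15 WB@16

Answer: 16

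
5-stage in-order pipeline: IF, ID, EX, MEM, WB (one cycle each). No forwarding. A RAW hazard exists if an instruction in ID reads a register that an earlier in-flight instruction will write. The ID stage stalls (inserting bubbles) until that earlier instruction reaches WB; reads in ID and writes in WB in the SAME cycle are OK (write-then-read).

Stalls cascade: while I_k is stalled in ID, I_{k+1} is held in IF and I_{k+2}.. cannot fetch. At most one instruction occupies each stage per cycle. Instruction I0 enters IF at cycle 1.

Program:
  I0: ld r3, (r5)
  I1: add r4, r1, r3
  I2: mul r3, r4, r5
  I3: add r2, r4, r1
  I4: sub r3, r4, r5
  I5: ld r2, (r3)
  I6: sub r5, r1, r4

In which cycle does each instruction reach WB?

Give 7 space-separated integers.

Answer: 5 8 11 12 13 16 17

Derivation:
I0 ld r3 <- r5: IF@1 ID@2 stall=0 (-) EX@3 MEM@4 WB@5
I1 add r4 <- r1,r3: IF@2 ID@3 stall=2 (RAW on I0.r3 (WB@5)) EX@6 MEM@7 WB@8
I2 mul r3 <- r4,r5: IF@3 ID@6 stall=2 (RAW on I1.r4 (WB@8)) EX@9 MEM@10 WB@11
I3 add r2 <- r4,r1: IF@6 ID@9 stall=0 (-) EX@10 MEM@11 WB@12
I4 sub r3 <- r4,r5: IF@9 ID@10 stall=0 (-) EX@11 MEM@12 WB@13
I5 ld r2 <- r3: IF@10 ID@11 stall=2 (RAW on I4.r3 (WB@13)) EX@14 MEM@15 WB@16
I6 sub r5 <- r1,r4: IF@11 ID@14 stall=0 (-) EX@15 MEM@16 WB@17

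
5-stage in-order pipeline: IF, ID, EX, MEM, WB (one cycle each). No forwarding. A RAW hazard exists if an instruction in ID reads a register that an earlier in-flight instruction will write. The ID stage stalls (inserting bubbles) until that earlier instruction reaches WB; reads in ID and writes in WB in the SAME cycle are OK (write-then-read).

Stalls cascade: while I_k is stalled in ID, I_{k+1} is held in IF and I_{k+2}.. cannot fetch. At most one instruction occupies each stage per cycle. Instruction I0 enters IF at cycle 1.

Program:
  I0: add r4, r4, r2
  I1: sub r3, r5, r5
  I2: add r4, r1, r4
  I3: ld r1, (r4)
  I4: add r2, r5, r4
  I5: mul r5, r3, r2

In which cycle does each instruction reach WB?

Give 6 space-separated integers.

Answer: 5 6 8 11 12 15

Derivation:
I0 add r4 <- r4,r2: IF@1 ID@2 stall=0 (-) EX@3 MEM@4 WB@5
I1 sub r3 <- r5,r5: IF@2 ID@3 stall=0 (-) EX@4 MEM@5 WB@6
I2 add r4 <- r1,r4: IF@3 ID@4 stall=1 (RAW on I0.r4 (WB@5)) EX@6 MEM@7 WB@8
I3 ld r1 <- r4: IF@4 ID@6 stall=2 (RAW on I2.r4 (WB@8)) EX@9 MEM@10 WB@11
I4 add r2 <- r5,r4: IF@6 ID@9 stall=0 (-) EX@10 MEM@11 WB@12
I5 mul r5 <- r3,r2: IF@9 ID@10 stall=2 (RAW on I4.r2 (WB@12)) EX@13 MEM@14 WB@15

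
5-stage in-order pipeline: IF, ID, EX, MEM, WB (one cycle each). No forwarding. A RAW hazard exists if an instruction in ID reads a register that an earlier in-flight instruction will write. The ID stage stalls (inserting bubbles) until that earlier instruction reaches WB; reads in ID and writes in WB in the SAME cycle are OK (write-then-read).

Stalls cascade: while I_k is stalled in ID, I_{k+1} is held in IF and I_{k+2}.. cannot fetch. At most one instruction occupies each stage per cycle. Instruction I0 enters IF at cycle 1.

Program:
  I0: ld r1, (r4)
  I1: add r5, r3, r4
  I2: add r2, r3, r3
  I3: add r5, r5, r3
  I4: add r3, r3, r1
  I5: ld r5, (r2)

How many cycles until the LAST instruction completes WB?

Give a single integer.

I0 ld r1 <- r4: IF@1 ID@2 stall=0 (-) EX@3 MEM@4 WB@5
I1 add r5 <- r3,r4: IF@2 ID@3 stall=0 (-) EX@4 MEM@5 WB@6
I2 add r2 <- r3,r3: IF@3 ID@4 stall=0 (-) EX@5 MEM@6 WB@7
I3 add r5 <- r5,r3: IF@4 ID@5 stall=1 (RAW on I1.r5 (WB@6)) EX@7 MEM@8 WB@9
I4 add r3 <- r3,r1: IF@5 ID@7 stall=0 (-) EX@8 MEM@9 WB@10
I5 ld r5 <- r2: IF@7 ID@8 stall=0 (-) EX@9 MEM@10 WB@11

Answer: 11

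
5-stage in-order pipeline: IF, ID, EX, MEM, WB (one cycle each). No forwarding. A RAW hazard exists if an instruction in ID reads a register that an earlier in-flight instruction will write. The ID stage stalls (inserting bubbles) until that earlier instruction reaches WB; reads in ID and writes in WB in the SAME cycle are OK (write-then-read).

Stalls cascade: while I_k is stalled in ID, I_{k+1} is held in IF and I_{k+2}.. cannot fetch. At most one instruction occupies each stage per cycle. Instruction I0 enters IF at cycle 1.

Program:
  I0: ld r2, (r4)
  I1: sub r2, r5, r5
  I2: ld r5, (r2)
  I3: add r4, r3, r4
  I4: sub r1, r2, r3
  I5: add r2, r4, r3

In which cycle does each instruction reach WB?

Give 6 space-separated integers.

Answer: 5 6 9 10 11 13

Derivation:
I0 ld r2 <- r4: IF@1 ID@2 stall=0 (-) EX@3 MEM@4 WB@5
I1 sub r2 <- r5,r5: IF@2 ID@3 stall=0 (-) EX@4 MEM@5 WB@6
I2 ld r5 <- r2: IF@3 ID@4 stall=2 (RAW on I1.r2 (WB@6)) EX@7 MEM@8 WB@9
I3 add r4 <- r3,r4: IF@4 ID@7 stall=0 (-) EX@8 MEM@9 WB@10
I4 sub r1 <- r2,r3: IF@7 ID@8 stall=0 (-) EX@9 MEM@10 WB@11
I5 add r2 <- r4,r3: IF@8 ID@9 stall=1 (RAW on I3.r4 (WB@10)) EX@11 MEM@12 WB@13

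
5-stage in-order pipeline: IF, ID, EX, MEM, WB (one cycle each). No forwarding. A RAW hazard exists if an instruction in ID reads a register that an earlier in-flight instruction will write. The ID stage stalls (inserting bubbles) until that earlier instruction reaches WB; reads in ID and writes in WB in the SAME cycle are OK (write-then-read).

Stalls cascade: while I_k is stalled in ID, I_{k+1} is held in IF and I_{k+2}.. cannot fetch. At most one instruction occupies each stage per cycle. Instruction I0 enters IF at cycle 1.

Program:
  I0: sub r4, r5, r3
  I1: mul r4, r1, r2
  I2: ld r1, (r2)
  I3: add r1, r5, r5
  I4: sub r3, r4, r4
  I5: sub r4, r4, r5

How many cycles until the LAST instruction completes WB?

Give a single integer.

Answer: 10

Derivation:
I0 sub r4 <- r5,r3: IF@1 ID@2 stall=0 (-) EX@3 MEM@4 WB@5
I1 mul r4 <- r1,r2: IF@2 ID@3 stall=0 (-) EX@4 MEM@5 WB@6
I2 ld r1 <- r2: IF@3 ID@4 stall=0 (-) EX@5 MEM@6 WB@7
I3 add r1 <- r5,r5: IF@4 ID@5 stall=0 (-) EX@6 MEM@7 WB@8
I4 sub r3 <- r4,r4: IF@5 ID@6 stall=0 (-) EX@7 MEM@8 WB@9
I5 sub r4 <- r4,r5: IF@6 ID@7 stall=0 (-) EX@8 MEM@9 WB@10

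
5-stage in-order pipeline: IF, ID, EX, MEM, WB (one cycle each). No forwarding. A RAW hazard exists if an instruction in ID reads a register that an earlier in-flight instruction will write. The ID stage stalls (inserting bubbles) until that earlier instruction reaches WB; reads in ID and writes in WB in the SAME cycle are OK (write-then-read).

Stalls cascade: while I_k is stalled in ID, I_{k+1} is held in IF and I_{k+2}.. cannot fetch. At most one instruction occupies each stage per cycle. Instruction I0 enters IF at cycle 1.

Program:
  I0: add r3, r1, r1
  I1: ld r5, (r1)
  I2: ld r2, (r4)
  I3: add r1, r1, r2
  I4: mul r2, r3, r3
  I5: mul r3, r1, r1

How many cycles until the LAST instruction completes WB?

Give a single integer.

I0 add r3 <- r1,r1: IF@1 ID@2 stall=0 (-) EX@3 MEM@4 WB@5
I1 ld r5 <- r1: IF@2 ID@3 stall=0 (-) EX@4 MEM@5 WB@6
I2 ld r2 <- r4: IF@3 ID@4 stall=0 (-) EX@5 MEM@6 WB@7
I3 add r1 <- r1,r2: IF@4 ID@5 stall=2 (RAW on I2.r2 (WB@7)) EX@8 MEM@9 WB@10
I4 mul r2 <- r3,r3: IF@5 ID@8 stall=0 (-) EX@9 MEM@10 WB@11
I5 mul r3 <- r1,r1: IF@8 ID@9 stall=1 (RAW on I3.r1 (WB@10)) EX@11 MEM@12 WB@13

Answer: 13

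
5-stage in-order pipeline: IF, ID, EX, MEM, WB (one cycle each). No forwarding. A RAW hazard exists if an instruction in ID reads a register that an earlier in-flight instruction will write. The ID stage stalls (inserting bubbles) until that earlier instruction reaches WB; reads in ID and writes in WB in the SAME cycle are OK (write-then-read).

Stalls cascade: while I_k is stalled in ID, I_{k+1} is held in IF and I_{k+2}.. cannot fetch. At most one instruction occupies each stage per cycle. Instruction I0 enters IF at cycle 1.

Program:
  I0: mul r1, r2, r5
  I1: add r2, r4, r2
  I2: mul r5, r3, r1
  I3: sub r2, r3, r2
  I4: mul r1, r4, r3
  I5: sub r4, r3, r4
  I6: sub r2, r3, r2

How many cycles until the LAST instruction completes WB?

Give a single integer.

I0 mul r1 <- r2,r5: IF@1 ID@2 stall=0 (-) EX@3 MEM@4 WB@5
I1 add r2 <- r4,r2: IF@2 ID@3 stall=0 (-) EX@4 MEM@5 WB@6
I2 mul r5 <- r3,r1: IF@3 ID@4 stall=1 (RAW on I0.r1 (WB@5)) EX@6 MEM@7 WB@8
I3 sub r2 <- r3,r2: IF@4 ID@6 stall=0 (-) EX@7 MEM@8 WB@9
I4 mul r1 <- r4,r3: IF@6 ID@7 stall=0 (-) EX@8 MEM@9 WB@10
I5 sub r4 <- r3,r4: IF@7 ID@8 stall=0 (-) EX@9 MEM@10 WB@11
I6 sub r2 <- r3,r2: IF@8 ID@9 stall=0 (-) EX@10 MEM@11 WB@12

Answer: 12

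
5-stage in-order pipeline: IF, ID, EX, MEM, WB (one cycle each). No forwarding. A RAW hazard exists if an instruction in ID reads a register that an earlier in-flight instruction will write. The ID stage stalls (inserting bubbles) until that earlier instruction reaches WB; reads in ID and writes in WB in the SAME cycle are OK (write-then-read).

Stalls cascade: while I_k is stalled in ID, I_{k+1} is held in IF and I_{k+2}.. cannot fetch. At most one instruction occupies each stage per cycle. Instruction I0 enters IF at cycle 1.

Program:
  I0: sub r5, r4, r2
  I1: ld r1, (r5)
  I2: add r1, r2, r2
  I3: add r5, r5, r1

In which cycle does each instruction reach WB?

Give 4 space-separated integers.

I0 sub r5 <- r4,r2: IF@1 ID@2 stall=0 (-) EX@3 MEM@4 WB@5
I1 ld r1 <- r5: IF@2 ID@3 stall=2 (RAW on I0.r5 (WB@5)) EX@6 MEM@7 WB@8
I2 add r1 <- r2,r2: IF@3 ID@6 stall=0 (-) EX@7 MEM@8 WB@9
I3 add r5 <- r5,r1: IF@6 ID@7 stall=2 (RAW on I2.r1 (WB@9)) EX@10 MEM@11 WB@12

Answer: 5 8 9 12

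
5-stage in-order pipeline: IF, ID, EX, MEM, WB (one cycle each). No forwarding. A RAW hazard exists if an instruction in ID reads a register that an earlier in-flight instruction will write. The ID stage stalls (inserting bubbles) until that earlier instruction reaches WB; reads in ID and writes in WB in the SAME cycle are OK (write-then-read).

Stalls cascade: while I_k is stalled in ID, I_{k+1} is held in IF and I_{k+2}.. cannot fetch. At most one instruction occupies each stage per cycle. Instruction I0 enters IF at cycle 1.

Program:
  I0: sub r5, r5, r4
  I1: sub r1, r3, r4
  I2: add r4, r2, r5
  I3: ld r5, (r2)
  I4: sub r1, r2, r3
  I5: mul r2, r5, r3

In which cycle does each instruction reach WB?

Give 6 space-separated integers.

I0 sub r5 <- r5,r4: IF@1 ID@2 stall=0 (-) EX@3 MEM@4 WB@5
I1 sub r1 <- r3,r4: IF@2 ID@3 stall=0 (-) EX@4 MEM@5 WB@6
I2 add r4 <- r2,r5: IF@3 ID@4 stall=1 (RAW on I0.r5 (WB@5)) EX@6 MEM@7 WB@8
I3 ld r5 <- r2: IF@4 ID@6 stall=0 (-) EX@7 MEM@8 WB@9
I4 sub r1 <- r2,r3: IF@6 ID@7 stall=0 (-) EX@8 MEM@9 WB@10
I5 mul r2 <- r5,r3: IF@7 ID@8 stall=1 (RAW on I3.r5 (WB@9)) EX@10 MEM@11 WB@12

Answer: 5 6 8 9 10 12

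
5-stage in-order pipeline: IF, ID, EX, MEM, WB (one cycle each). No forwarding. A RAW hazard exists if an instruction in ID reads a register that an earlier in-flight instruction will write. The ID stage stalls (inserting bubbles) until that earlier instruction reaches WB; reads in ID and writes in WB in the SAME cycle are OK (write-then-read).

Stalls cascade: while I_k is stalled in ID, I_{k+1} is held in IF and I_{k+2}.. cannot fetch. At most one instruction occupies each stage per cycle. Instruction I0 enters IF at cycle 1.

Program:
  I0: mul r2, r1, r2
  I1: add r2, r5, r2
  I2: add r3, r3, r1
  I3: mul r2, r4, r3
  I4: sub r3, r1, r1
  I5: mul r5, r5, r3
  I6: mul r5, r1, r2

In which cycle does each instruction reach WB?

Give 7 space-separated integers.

I0 mul r2 <- r1,r2: IF@1 ID@2 stall=0 (-) EX@3 MEM@4 WB@5
I1 add r2 <- r5,r2: IF@2 ID@3 stall=2 (RAW on I0.r2 (WB@5)) EX@6 MEM@7 WB@8
I2 add r3 <- r3,r1: IF@3 ID@6 stall=0 (-) EX@7 MEM@8 WB@9
I3 mul r2 <- r4,r3: IF@6 ID@7 stall=2 (RAW on I2.r3 (WB@9)) EX@10 MEM@11 WB@12
I4 sub r3 <- r1,r1: IF@7 ID@10 stall=0 (-) EX@11 MEM@12 WB@13
I5 mul r5 <- r5,r3: IF@10 ID@11 stall=2 (RAW on I4.r3 (WB@13)) EX@14 MEM@15 WB@16
I6 mul r5 <- r1,r2: IF@11 ID@14 stall=0 (-) EX@15 MEM@16 WB@17

Answer: 5 8 9 12 13 16 17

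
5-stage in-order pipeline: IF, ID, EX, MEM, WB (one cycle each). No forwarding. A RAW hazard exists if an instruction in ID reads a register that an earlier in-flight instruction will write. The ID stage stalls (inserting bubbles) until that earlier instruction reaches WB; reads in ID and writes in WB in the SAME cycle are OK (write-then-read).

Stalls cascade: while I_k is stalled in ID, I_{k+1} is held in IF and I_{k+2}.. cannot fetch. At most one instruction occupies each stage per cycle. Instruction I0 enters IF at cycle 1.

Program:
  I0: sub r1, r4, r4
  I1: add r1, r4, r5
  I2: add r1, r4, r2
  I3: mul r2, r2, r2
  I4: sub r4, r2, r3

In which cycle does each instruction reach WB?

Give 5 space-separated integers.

Answer: 5 6 7 8 11

Derivation:
I0 sub r1 <- r4,r4: IF@1 ID@2 stall=0 (-) EX@3 MEM@4 WB@5
I1 add r1 <- r4,r5: IF@2 ID@3 stall=0 (-) EX@4 MEM@5 WB@6
I2 add r1 <- r4,r2: IF@3 ID@4 stall=0 (-) EX@5 MEM@6 WB@7
I3 mul r2 <- r2,r2: IF@4 ID@5 stall=0 (-) EX@6 MEM@7 WB@8
I4 sub r4 <- r2,r3: IF@5 ID@6 stall=2 (RAW on I3.r2 (WB@8)) EX@9 MEM@10 WB@11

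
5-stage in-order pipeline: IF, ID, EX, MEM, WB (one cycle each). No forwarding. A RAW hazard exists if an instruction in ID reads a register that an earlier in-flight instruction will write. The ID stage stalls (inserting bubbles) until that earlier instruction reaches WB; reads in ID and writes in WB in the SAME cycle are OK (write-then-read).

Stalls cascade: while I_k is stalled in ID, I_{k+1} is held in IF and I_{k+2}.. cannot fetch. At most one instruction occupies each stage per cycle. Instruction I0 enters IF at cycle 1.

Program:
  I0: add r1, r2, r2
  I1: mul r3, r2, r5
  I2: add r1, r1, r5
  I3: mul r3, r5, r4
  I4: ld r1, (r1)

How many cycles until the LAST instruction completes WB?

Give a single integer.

Answer: 11

Derivation:
I0 add r1 <- r2,r2: IF@1 ID@2 stall=0 (-) EX@3 MEM@4 WB@5
I1 mul r3 <- r2,r5: IF@2 ID@3 stall=0 (-) EX@4 MEM@5 WB@6
I2 add r1 <- r1,r5: IF@3 ID@4 stall=1 (RAW on I0.r1 (WB@5)) EX@6 MEM@7 WB@8
I3 mul r3 <- r5,r4: IF@4 ID@6 stall=0 (-) EX@7 MEM@8 WB@9
I4 ld r1 <- r1: IF@6 ID@7 stall=1 (RAW on I2.r1 (WB@8)) EX@9 MEM@10 WB@11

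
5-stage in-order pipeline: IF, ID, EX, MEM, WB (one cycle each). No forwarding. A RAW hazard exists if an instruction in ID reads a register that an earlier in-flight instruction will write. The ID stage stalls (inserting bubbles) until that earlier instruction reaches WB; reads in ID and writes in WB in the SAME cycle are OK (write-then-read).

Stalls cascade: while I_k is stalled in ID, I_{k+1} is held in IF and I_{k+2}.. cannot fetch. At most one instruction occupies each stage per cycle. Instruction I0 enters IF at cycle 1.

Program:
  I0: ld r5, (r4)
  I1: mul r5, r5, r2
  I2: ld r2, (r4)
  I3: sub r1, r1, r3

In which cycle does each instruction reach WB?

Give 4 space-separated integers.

Answer: 5 8 9 10

Derivation:
I0 ld r5 <- r4: IF@1 ID@2 stall=0 (-) EX@3 MEM@4 WB@5
I1 mul r5 <- r5,r2: IF@2 ID@3 stall=2 (RAW on I0.r5 (WB@5)) EX@6 MEM@7 WB@8
I2 ld r2 <- r4: IF@3 ID@6 stall=0 (-) EX@7 MEM@8 WB@9
I3 sub r1 <- r1,r3: IF@6 ID@7 stall=0 (-) EX@8 MEM@9 WB@10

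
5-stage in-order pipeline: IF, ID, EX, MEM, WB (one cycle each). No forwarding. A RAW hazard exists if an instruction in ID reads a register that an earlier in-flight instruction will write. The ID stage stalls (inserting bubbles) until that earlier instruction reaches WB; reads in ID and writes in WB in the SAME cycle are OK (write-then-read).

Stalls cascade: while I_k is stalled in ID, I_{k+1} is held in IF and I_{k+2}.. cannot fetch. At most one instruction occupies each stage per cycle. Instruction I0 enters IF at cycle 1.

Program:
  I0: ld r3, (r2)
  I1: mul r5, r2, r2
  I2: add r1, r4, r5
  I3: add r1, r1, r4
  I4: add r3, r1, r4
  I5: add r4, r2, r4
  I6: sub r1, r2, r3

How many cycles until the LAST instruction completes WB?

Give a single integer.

I0 ld r3 <- r2: IF@1 ID@2 stall=0 (-) EX@3 MEM@4 WB@5
I1 mul r5 <- r2,r2: IF@2 ID@3 stall=0 (-) EX@4 MEM@5 WB@6
I2 add r1 <- r4,r5: IF@3 ID@4 stall=2 (RAW on I1.r5 (WB@6)) EX@7 MEM@8 WB@9
I3 add r1 <- r1,r4: IF@4 ID@7 stall=2 (RAW on I2.r1 (WB@9)) EX@10 MEM@11 WB@12
I4 add r3 <- r1,r4: IF@7 ID@10 stall=2 (RAW on I3.r1 (WB@12)) EX@13 MEM@14 WB@15
I5 add r4 <- r2,r4: IF@10 ID@13 stall=0 (-) EX@14 MEM@15 WB@16
I6 sub r1 <- r2,r3: IF@13 ID@14 stall=1 (RAW on I4.r3 (WB@15)) EX@16 MEM@17 WB@18

Answer: 18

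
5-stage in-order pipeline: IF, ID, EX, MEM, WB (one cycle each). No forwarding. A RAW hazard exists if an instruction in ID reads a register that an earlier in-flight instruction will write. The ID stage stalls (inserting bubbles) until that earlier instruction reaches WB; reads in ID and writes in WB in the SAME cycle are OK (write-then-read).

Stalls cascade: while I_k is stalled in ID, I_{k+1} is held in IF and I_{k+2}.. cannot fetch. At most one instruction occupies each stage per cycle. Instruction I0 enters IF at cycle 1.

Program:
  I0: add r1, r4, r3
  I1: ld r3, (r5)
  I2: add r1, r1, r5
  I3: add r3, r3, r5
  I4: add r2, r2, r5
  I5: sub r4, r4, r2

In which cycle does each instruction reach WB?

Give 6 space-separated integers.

I0 add r1 <- r4,r3: IF@1 ID@2 stall=0 (-) EX@3 MEM@4 WB@5
I1 ld r3 <- r5: IF@2 ID@3 stall=0 (-) EX@4 MEM@5 WB@6
I2 add r1 <- r1,r5: IF@3 ID@4 stall=1 (RAW on I0.r1 (WB@5)) EX@6 MEM@7 WB@8
I3 add r3 <- r3,r5: IF@4 ID@6 stall=0 (-) EX@7 MEM@8 WB@9
I4 add r2 <- r2,r5: IF@6 ID@7 stall=0 (-) EX@8 MEM@9 WB@10
I5 sub r4 <- r4,r2: IF@7 ID@8 stall=2 (RAW on I4.r2 (WB@10)) EX@11 MEM@12 WB@13

Answer: 5 6 8 9 10 13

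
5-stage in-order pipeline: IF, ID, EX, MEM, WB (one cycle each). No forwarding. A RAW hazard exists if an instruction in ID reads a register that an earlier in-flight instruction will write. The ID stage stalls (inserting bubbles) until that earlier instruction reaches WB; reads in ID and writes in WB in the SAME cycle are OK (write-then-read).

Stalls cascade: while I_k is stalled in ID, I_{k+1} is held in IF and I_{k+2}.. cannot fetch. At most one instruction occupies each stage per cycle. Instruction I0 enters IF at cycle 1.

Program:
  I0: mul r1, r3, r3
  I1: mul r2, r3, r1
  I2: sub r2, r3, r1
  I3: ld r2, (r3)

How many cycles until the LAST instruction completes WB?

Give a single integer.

Answer: 10

Derivation:
I0 mul r1 <- r3,r3: IF@1 ID@2 stall=0 (-) EX@3 MEM@4 WB@5
I1 mul r2 <- r3,r1: IF@2 ID@3 stall=2 (RAW on I0.r1 (WB@5)) EX@6 MEM@7 WB@8
I2 sub r2 <- r3,r1: IF@3 ID@6 stall=0 (-) EX@7 MEM@8 WB@9
I3 ld r2 <- r3: IF@6 ID@7 stall=0 (-) EX@8 MEM@9 WB@10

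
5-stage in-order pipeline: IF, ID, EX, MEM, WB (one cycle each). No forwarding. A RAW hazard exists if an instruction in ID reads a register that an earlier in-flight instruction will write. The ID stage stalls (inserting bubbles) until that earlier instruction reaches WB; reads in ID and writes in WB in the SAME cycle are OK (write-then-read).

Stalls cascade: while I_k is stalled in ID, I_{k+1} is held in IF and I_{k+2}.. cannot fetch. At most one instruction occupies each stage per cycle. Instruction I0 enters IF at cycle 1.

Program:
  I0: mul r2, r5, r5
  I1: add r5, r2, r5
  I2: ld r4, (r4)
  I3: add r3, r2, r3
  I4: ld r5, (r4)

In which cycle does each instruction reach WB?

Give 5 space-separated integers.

Answer: 5 8 9 10 12

Derivation:
I0 mul r2 <- r5,r5: IF@1 ID@2 stall=0 (-) EX@3 MEM@4 WB@5
I1 add r5 <- r2,r5: IF@2 ID@3 stall=2 (RAW on I0.r2 (WB@5)) EX@6 MEM@7 WB@8
I2 ld r4 <- r4: IF@3 ID@6 stall=0 (-) EX@7 MEM@8 WB@9
I3 add r3 <- r2,r3: IF@6 ID@7 stall=0 (-) EX@8 MEM@9 WB@10
I4 ld r5 <- r4: IF@7 ID@8 stall=1 (RAW on I2.r4 (WB@9)) EX@10 MEM@11 WB@12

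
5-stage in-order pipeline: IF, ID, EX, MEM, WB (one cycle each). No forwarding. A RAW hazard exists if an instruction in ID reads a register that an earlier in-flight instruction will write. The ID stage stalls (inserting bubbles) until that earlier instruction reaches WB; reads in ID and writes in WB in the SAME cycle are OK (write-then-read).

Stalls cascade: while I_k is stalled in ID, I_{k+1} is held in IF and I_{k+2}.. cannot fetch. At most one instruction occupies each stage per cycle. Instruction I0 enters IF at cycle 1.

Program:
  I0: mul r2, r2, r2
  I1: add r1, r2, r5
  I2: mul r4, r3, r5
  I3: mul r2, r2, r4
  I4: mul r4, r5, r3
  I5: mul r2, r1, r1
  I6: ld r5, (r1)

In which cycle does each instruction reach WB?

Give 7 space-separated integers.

I0 mul r2 <- r2,r2: IF@1 ID@2 stall=0 (-) EX@3 MEM@4 WB@5
I1 add r1 <- r2,r5: IF@2 ID@3 stall=2 (RAW on I0.r2 (WB@5)) EX@6 MEM@7 WB@8
I2 mul r4 <- r3,r5: IF@3 ID@6 stall=0 (-) EX@7 MEM@8 WB@9
I3 mul r2 <- r2,r4: IF@6 ID@7 stall=2 (RAW on I2.r4 (WB@9)) EX@10 MEM@11 WB@12
I4 mul r4 <- r5,r3: IF@7 ID@10 stall=0 (-) EX@11 MEM@12 WB@13
I5 mul r2 <- r1,r1: IF@10 ID@11 stall=0 (-) EX@12 MEM@13 WB@14
I6 ld r5 <- r1: IF@11 ID@12 stall=0 (-) EX@13 MEM@14 WB@15

Answer: 5 8 9 12 13 14 15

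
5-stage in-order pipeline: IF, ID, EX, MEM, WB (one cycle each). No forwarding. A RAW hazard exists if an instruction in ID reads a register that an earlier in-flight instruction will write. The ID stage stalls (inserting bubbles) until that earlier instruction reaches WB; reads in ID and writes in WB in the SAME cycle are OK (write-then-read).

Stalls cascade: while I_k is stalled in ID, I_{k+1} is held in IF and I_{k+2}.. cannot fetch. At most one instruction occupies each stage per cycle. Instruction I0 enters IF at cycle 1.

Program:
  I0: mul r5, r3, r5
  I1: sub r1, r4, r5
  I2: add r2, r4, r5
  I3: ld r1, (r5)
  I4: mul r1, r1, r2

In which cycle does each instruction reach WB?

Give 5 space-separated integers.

I0 mul r5 <- r3,r5: IF@1 ID@2 stall=0 (-) EX@3 MEM@4 WB@5
I1 sub r1 <- r4,r5: IF@2 ID@3 stall=2 (RAW on I0.r5 (WB@5)) EX@6 MEM@7 WB@8
I2 add r2 <- r4,r5: IF@3 ID@6 stall=0 (-) EX@7 MEM@8 WB@9
I3 ld r1 <- r5: IF@6 ID@7 stall=0 (-) EX@8 MEM@9 WB@10
I4 mul r1 <- r1,r2: IF@7 ID@8 stall=2 (RAW on I3.r1 (WB@10)) EX@11 MEM@12 WB@13

Answer: 5 8 9 10 13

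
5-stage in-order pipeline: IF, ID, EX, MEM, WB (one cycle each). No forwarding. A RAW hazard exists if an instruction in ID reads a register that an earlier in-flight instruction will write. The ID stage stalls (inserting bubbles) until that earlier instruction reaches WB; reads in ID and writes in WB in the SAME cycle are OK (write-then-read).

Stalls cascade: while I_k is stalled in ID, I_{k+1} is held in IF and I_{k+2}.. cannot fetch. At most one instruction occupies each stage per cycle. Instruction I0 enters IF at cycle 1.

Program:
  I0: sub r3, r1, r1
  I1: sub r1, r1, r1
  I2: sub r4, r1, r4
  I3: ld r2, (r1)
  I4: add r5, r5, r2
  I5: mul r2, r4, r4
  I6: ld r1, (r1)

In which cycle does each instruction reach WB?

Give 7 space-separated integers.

Answer: 5 6 9 10 13 14 15

Derivation:
I0 sub r3 <- r1,r1: IF@1 ID@2 stall=0 (-) EX@3 MEM@4 WB@5
I1 sub r1 <- r1,r1: IF@2 ID@3 stall=0 (-) EX@4 MEM@5 WB@6
I2 sub r4 <- r1,r4: IF@3 ID@4 stall=2 (RAW on I1.r1 (WB@6)) EX@7 MEM@8 WB@9
I3 ld r2 <- r1: IF@4 ID@7 stall=0 (-) EX@8 MEM@9 WB@10
I4 add r5 <- r5,r2: IF@7 ID@8 stall=2 (RAW on I3.r2 (WB@10)) EX@11 MEM@12 WB@13
I5 mul r2 <- r4,r4: IF@8 ID@11 stall=0 (-) EX@12 MEM@13 WB@14
I6 ld r1 <- r1: IF@11 ID@12 stall=0 (-) EX@13 MEM@14 WB@15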